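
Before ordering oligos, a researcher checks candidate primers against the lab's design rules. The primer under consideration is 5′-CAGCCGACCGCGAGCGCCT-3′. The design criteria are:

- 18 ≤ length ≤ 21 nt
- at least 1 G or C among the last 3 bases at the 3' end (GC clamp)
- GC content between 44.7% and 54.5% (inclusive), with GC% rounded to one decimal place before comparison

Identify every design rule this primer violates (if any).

Base counts: A=3, T=1, G=6, C=9 (length 19).
length: length 19 ✓
GC clamp: 3' end CCT has 2 G/C ✓
GC content: GC 15/19 = 78.9%, outside 44.7–54.5% ✗

Fails: GC content.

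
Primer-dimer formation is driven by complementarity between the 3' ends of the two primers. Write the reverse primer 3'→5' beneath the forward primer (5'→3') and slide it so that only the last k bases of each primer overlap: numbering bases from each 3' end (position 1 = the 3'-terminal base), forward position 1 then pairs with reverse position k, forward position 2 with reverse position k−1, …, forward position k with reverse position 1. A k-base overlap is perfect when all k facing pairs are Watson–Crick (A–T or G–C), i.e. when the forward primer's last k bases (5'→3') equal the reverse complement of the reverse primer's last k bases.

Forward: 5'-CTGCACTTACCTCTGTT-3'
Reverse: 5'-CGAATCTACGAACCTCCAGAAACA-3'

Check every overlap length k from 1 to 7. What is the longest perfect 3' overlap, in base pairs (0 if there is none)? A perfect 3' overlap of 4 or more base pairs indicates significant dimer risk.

Last 7 bases (5'→3') — forward …CTCTGTT, reverse …AGAAACA.
Reverse complement of the reverse primer's last 7 bases: TGTTTCT; its first k bases are the reverse complement of the reverse primer's last k bases, so a perfect k-base overlap needs the forward primer's last k bases to equal them.
Comparing (forward last k vs required): k=1: T vs T ✓; k=2: TT vs TG ✗; k=3: GTT vs TGT ✗; k=4: TGTT vs TGTT ✓; k=5: CTGTT vs TGTTT ✗; k=6: TCTGTT vs TGTTTC ✗; k=7: CTCTGTT vs TGTTTCT ✗.
Perfect overlaps at k = 1, 4; the largest is 4.

Longest perfect overlap: 4 complementary base pairs; significant dimer risk (threshold 4).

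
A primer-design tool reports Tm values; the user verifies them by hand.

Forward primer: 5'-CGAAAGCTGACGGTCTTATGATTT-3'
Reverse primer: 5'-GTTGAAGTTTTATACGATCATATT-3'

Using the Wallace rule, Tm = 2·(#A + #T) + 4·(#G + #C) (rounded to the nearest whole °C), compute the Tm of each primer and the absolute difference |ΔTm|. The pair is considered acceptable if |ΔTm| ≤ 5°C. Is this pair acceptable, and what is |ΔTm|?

|ΔTm| = 8°C; the pair is not acceptable.

Forward: A=6 T=8 G=6 C=4 → Tm = 2·14 + 4·10 = 68°C.
Reverse: A=7 T=11 G=4 C=2 → Tm = 2·18 + 4·6 = 60°C.
|ΔTm| = |68 − 60| = 8°C, > 5°C.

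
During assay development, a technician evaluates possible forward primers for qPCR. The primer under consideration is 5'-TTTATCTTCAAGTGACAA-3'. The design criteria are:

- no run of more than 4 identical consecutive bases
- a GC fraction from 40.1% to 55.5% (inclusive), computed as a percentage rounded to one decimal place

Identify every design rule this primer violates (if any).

Base counts: A=6, T=7, G=2, C=3 (length 18).
homopolymer run: longest run = 3 ✓
GC content: GC 5/18 = 27.8%, outside 40.1–55.5% ✗

Fails: GC content.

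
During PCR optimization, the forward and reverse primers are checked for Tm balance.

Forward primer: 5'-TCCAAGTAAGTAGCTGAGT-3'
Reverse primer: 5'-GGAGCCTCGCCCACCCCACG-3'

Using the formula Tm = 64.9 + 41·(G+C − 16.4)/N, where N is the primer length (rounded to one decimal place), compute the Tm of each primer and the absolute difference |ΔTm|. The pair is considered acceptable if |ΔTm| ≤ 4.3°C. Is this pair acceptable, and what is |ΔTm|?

|ΔTm| = 17.3°C; the pair is not acceptable.

Forward: G+C = 8, N = 19 → Tm = 64.9 + 41·(8 − 16.4)/19 = 46.8°C.
Reverse: G+C = 16, N = 20 → Tm = 64.9 + 41·(16 − 16.4)/20 = 64.1°C.
|ΔTm| = |46.8 − 64.1| = 17.3°C, > 4.3°C.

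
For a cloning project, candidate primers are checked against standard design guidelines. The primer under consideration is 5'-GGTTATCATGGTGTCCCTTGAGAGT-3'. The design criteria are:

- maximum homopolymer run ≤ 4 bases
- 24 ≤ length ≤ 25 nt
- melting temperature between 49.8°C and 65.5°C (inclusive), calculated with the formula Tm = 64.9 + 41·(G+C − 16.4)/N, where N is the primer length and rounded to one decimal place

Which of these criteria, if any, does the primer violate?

Base counts: A=4, T=9, G=8, C=4 (length 25).
homopolymer run: longest run = 3 ✓
length: length 25 ✓
Tm: Tm = 64.9 + 41·(12 − 16.4)/25 = 57.7°C ✓

Meets all criteria.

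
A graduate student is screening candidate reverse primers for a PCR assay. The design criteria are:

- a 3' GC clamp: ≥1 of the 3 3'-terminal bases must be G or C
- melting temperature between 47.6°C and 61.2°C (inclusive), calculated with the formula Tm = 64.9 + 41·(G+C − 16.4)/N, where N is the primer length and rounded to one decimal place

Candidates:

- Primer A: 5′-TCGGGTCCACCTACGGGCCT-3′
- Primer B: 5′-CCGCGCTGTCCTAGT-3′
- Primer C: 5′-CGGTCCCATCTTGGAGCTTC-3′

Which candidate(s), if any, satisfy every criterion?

Primer A and Primer C.

Primer A (20 nt, A=2 T=4 G=6 C=8): 3' end CCT has 2 G/C ✓; Tm = 64.9 + 41·(14 − 16.4)/20 = 60.0°C ✓ — passes.
Primer B (15 nt, A=1 T=4 G=4 C=6): 3' end AGT has 1 G/C ✓; Tm = 64.9 + 41·(10 − 16.4)/15 = 47.4°C, outside 47.6–61.2°C ✗ — fails.
Primer C (20 nt, A=2 T=6 G=5 C=7): 3' end TTC has 1 G/C ✓; Tm = 64.9 + 41·(12 − 16.4)/20 = 55.9°C ✓ — passes.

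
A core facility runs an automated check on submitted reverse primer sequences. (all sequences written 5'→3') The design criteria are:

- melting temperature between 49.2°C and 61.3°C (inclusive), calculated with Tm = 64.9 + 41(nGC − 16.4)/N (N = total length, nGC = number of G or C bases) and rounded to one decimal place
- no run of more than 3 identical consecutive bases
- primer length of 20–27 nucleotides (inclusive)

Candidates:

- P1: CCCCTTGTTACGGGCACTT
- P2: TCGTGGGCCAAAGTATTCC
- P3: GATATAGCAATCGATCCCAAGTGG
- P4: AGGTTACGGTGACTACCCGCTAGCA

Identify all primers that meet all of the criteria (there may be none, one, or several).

P1 (19 nt, A=2 T=6 G=4 C=7): Tm = 64.9 + 41·(11 − 16.4)/19 = 53.2°C ✓; longest run = 4, exceeds 3 ✗; length 19, outside 20–27 ✗ — fails.
P2 (19 nt, A=4 T=5 G=5 C=5): Tm = 64.9 + 41·(10 − 16.4)/19 = 51.1°C ✓; longest run = 3 ✓; length 19, outside 20–27 ✗ — fails.
P3 (24 nt, A=8 T=5 G=6 C=5): Tm = 64.9 + 41·(11 − 16.4)/24 = 55.7°C ✓; longest run = 3 ✓; length 24 ✓ — passes.
P4 (25 nt, A=6 T=5 G=7 C=7): Tm = 64.9 + 41·(14 − 16.4)/25 = 61.0°C ✓; longest run = 3 ✓; length 25 ✓ — passes.

P3 and P4.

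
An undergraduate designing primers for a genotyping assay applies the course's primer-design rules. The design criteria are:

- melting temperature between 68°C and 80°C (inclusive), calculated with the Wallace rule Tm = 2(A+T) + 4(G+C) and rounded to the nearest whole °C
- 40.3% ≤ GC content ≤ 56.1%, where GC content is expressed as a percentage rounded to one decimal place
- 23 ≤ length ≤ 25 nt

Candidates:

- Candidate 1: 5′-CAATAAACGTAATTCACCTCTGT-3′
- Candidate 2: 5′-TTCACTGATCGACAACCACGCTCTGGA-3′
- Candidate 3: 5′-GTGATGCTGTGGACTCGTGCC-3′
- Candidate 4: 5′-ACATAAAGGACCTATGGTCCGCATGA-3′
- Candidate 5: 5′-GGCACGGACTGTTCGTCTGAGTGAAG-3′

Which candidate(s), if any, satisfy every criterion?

None of the candidates satisfy all criteria.

Candidate 1 (23 nt, A=8 T=7 G=2 C=6): Tm = 2·15 + 4·8 = 62°C, outside 68–80°C ✗; GC 8/23 = 34.8%, outside 40.3–56.1% ✗; length 23 ✓ — fails.
Candidate 2 (27 nt, A=7 T=6 G=5 C=9): Tm = 2·13 + 4·14 = 82°C, outside 68–80°C ✗; GC 14/27 = 51.9% ✓; length 27, outside 23–25 ✗ — fails.
Candidate 3 (21 nt, A=2 T=6 G=8 C=5): Tm = 2·8 + 4·13 = 68°C ✓; GC 13/21 = 61.9%, outside 40.3–56.1% ✗; length 21, outside 23–25 ✗ — fails.
Candidate 4 (26 nt, A=9 T=5 G=6 C=6): Tm = 2·14 + 4·12 = 76°C ✓; GC 12/26 = 46.2% ✓; length 26, outside 23–25 ✗ — fails.
Candidate 5 (26 nt, A=5 T=6 G=10 C=5): Tm = 2·11 + 4·15 = 82°C, outside 68–80°C ✗; GC 15/26 = 57.7%, outside 40.3–56.1% ✗; length 26, outside 23–25 ✗ — fails.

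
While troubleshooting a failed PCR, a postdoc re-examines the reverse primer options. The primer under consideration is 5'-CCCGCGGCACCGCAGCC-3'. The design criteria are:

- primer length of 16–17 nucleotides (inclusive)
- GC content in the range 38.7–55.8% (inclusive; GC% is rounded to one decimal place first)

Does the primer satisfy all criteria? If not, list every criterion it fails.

Base counts: A=2, T=0, G=5, C=10 (length 17).
length: length 17 ✓
GC content: GC 15/17 = 88.2%, outside 38.7–55.8% ✗

Fails: GC content.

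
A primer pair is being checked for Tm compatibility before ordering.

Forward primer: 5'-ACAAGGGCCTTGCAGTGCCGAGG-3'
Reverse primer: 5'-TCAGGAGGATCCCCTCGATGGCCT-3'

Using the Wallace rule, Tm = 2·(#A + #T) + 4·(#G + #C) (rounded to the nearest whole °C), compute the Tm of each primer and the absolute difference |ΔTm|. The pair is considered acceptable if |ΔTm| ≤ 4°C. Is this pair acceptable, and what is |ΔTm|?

|ΔTm| = 2°C; the pair is acceptable.

Forward: A=5 T=3 G=9 C=6 → Tm = 2·8 + 4·15 = 76°C.
Reverse: A=4 T=5 G=7 C=8 → Tm = 2·9 + 4·15 = 78°C.
|ΔTm| = |76 − 78| = 2°C, ≤ 4°C.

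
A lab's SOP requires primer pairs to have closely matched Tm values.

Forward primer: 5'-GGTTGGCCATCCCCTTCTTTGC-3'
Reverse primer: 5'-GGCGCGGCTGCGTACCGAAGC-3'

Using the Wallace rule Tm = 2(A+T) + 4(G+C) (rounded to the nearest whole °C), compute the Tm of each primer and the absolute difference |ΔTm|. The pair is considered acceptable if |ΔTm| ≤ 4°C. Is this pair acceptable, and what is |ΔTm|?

|ΔTm| = 4°C; the pair is acceptable.

Forward: A=1 T=8 G=5 C=8 → Tm = 2·9 + 4·13 = 70°C.
Reverse: A=3 T=2 G=9 C=7 → Tm = 2·5 + 4·16 = 74°C.
|ΔTm| = |70 − 74| = 4°C, ≤ 4°C.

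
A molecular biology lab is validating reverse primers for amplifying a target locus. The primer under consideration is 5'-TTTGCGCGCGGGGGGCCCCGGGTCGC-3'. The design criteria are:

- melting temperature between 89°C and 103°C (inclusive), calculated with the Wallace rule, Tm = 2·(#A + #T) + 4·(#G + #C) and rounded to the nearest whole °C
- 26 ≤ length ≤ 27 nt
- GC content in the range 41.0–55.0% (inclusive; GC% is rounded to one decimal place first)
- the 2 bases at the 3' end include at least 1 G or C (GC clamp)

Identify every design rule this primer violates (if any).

Base counts: A=0, T=4, G=13, C=9 (length 26).
Tm: Tm = 2·4 + 4·22 = 96°C ✓
length: length 26 ✓
GC content: GC 22/26 = 84.6%, outside 41.0–55.0% ✗
GC clamp: 3' end GC has 2 G/C ✓

Fails: GC content.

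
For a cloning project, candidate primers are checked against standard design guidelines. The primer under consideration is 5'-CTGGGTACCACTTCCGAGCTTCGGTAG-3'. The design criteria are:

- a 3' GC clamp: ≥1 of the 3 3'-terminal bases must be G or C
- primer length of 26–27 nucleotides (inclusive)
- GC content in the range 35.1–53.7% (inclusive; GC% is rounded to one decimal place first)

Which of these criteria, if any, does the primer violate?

Base counts: A=4, T=7, G=8, C=8 (length 27).
GC clamp: 3' end TAG has 1 G/C ✓
length: length 27 ✓
GC content: GC 16/27 = 59.3%, outside 35.1–53.7% ✗

Fails: GC content.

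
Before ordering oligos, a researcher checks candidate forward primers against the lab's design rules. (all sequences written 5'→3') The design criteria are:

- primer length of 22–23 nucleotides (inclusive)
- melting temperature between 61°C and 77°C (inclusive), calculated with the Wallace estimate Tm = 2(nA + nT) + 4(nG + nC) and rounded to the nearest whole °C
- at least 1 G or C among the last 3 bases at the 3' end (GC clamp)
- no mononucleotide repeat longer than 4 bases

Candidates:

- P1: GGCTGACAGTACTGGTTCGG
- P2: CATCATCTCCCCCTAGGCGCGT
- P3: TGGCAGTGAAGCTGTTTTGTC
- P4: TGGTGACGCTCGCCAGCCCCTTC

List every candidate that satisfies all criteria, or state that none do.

P1 (20 nt, A=3 T=5 G=8 C=4): length 20, outside 22–23 ✗; Tm = 2·8 + 4·12 = 64°C ✓; 3' end CGG has 3 G/C ✓; longest run = 2 ✓ — fails.
P2 (22 nt, A=3 T=5 G=4 C=10): length 22 ✓; Tm = 2·8 + 4·14 = 72°C ✓; 3' end CGT has 2 G/C ✓; longest run = 5, exceeds 4 ✗ — fails.
P3 (21 nt, A=3 T=8 G=7 C=3): length 21, outside 22–23 ✗; Tm = 2·11 + 4·10 = 62°C ✓; 3' end GTC has 2 G/C ✓; longest run = 4 ✓ — fails.
P4 (23 nt, A=2 T=5 G=6 C=10): length 23 ✓; Tm = 2·7 + 4·16 = 78°C, outside 61–77°C ✗; 3' end TTC has 1 G/C ✓; longest run = 4 ✓ — fails.

None of the candidates satisfy all criteria.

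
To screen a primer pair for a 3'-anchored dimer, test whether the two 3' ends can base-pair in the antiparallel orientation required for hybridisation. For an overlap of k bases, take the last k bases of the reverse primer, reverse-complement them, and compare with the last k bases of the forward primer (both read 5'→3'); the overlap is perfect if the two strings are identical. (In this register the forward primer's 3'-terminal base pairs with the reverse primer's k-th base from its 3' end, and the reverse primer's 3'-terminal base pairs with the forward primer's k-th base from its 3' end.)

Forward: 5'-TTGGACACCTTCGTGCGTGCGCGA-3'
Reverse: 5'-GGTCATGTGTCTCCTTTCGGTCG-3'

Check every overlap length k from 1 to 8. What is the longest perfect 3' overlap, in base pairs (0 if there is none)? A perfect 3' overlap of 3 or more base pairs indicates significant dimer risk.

Last 8 bases (5'→3') — forward …GTGCGCGA, reverse …TTCGGTCG.
Reverse complement of the reverse primer's last 8 bases: CGACCGAA; its first k bases are the reverse complement of the reverse primer's last k bases, so a perfect k-base overlap needs the forward primer's last k bases to equal them.
Comparing (forward last k vs required): k=1: A vs C ✗; k=2: GA vs CG ✗; k=3: CGA vs CGA ✓; k=4: GCGA vs CGAC ✗; k=5: CGCGA vs CGACC ✗; k=6: GCGCGA vs CGACCG ✗; k=7: TGCGCGA vs CGACCGA ✗; k=8: GTGCGCGA vs CGACCGAA ✗.
Only k = 3 is perfect, so the longest perfect 3' overlap is 3.

Longest perfect overlap: 3 complementary base pairs; significant dimer risk (threshold 3).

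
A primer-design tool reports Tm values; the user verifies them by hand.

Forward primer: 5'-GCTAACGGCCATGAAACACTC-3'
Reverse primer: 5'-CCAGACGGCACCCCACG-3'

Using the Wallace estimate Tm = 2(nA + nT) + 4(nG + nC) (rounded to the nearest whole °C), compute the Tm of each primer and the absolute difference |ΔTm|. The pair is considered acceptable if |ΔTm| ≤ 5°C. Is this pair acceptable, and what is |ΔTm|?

Forward: A=7 T=3 G=4 C=7 → Tm = 2·10 + 4·11 = 64°C.
Reverse: A=4 T=0 G=4 C=9 → Tm = 2·4 + 4·13 = 60°C.
|ΔTm| = |64 − 60| = 4°C, ≤ 5°C.

|ΔTm| = 4°C; the pair is acceptable.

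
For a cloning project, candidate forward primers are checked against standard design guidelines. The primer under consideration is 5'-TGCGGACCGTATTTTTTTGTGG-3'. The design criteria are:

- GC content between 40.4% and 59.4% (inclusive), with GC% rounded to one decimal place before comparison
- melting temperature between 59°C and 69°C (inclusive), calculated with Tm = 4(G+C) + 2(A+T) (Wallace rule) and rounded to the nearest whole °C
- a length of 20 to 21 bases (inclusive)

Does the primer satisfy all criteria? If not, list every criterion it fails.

Fails: length.

Base counts: A=2, T=10, G=7, C=3 (length 22).
GC content: GC 10/22 = 45.5% ✓
Tm: Tm = 2·12 + 4·10 = 64°C ✓
length: length 22, outside 20–21 ✗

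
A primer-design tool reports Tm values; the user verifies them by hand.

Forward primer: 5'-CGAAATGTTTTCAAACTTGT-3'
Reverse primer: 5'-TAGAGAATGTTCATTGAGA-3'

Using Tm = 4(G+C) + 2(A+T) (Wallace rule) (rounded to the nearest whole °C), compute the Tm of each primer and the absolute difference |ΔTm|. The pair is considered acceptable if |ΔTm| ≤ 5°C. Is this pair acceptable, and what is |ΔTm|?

|ΔTm| = 2°C; the pair is acceptable.

Forward: A=6 T=8 G=3 C=3 → Tm = 2·14 + 4·6 = 52°C.
Reverse: A=7 T=6 G=5 C=1 → Tm = 2·13 + 4·6 = 50°C.
|ΔTm| = |52 − 50| = 2°C, ≤ 5°C.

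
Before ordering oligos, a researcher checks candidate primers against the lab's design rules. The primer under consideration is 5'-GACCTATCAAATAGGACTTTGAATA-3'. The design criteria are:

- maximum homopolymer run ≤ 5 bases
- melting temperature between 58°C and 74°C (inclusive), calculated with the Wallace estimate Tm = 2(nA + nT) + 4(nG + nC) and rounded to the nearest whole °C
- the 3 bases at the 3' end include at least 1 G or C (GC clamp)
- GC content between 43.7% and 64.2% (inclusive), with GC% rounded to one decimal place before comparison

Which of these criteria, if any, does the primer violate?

Fails: GC clamp, GC content.

Base counts: A=10, T=7, G=4, C=4 (length 25).
homopolymer run: longest run = 3 ✓
Tm: Tm = 2·17 + 4·8 = 66°C ✓
GC clamp: 3' end ATA has 0 G/C, need ≥1 ✗
GC content: GC 8/25 = 32.0%, outside 43.7–64.2% ✗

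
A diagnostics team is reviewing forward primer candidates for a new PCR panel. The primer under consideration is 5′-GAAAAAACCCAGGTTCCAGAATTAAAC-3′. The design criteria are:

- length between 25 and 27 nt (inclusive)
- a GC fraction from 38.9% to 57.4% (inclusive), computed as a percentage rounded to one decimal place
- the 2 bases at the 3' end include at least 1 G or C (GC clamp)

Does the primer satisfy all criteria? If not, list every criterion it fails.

Base counts: A=13, T=4, G=4, C=6 (length 27).
length: length 27 ✓
GC content: GC 10/27 = 37.0%, outside 38.9–57.4% ✗
GC clamp: 3' end AC has 1 G/C ✓

Fails: GC content.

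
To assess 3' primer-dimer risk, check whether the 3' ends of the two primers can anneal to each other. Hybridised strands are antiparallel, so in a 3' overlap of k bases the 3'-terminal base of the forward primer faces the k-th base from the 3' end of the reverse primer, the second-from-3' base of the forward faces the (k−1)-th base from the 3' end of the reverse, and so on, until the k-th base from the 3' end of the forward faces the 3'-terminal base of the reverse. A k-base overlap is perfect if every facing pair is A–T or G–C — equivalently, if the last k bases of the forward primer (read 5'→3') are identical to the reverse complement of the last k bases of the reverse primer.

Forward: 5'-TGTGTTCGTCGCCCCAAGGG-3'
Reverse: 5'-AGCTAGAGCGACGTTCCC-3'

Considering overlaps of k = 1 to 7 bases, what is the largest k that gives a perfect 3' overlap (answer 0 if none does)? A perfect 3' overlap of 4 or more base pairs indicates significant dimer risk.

Last 7 bases (5'→3') — forward …CCAAGGG, reverse …CGTTCCC.
Reverse complement of the reverse primer's last 7 bases: GGGAACG; its first k bases are the reverse complement of the reverse primer's last k bases, so a perfect k-base overlap needs the forward primer's last k bases to equal them.
Comparing (forward last k vs required): k=1: G vs G ✓; k=2: GG vs GG ✓; k=3: GGG vs GGG ✓; k=4: AGGG vs GGGA ✗; k=5: AAGGG vs GGGAA ✗; k=6: CAAGGG vs GGGAAC ✗; k=7: CCAAGGG vs GGGAACG ✗.
Perfect overlaps at k = 1, 2, 3; the largest is 3.

Longest perfect overlap: 3 complementary base pairs; below the dimer-risk threshold (threshold 4).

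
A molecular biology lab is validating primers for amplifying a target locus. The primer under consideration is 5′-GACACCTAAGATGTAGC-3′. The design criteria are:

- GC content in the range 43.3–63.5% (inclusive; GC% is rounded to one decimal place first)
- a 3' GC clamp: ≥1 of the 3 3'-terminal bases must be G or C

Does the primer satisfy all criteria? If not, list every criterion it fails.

Meets all criteria.

Base counts: A=6, T=3, G=4, C=4 (length 17).
GC content: GC 8/17 = 47.1% ✓
GC clamp: 3' end AGC has 2 G/C ✓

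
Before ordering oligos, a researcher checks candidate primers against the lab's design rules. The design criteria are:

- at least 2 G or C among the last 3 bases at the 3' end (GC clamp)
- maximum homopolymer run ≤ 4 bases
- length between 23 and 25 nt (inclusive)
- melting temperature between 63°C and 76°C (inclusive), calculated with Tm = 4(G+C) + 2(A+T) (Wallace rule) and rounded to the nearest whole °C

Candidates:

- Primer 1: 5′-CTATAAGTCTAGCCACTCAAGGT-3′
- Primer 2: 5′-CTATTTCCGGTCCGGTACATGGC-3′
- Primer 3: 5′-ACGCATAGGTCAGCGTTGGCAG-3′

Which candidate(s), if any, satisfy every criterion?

Primer 1 (23 nt, A=7 T=6 G=4 C=6): 3' end GGT has 2 G/C ✓; longest run = 2 ✓; length 23 ✓; Tm = 2·13 + 4·10 = 66°C ✓ — passes.
Primer 2 (23 nt, A=3 T=7 G=6 C=7): 3' end GGC has 3 G/C ✓; longest run = 3 ✓; length 23 ✓; Tm = 2·10 + 4·13 = 72°C ✓ — passes.
Primer 3 (22 nt, A=5 T=4 G=8 C=5): 3' end CAG has 2 G/C ✓; longest run = 2 ✓; length 22, outside 23–25 ✗; Tm = 2·9 + 4·13 = 70°C ✓ — fails.

Primer 1 and Primer 2.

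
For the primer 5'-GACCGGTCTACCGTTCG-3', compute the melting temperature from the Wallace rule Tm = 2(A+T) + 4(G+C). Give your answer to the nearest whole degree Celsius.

56°C

Base counts: A=2, T=4, G=5, C=6 (length 17).
Tm = 2·(2+4) + 4·(5+6) = 2·6 + 4·11 = 12 + 44 = 56°C.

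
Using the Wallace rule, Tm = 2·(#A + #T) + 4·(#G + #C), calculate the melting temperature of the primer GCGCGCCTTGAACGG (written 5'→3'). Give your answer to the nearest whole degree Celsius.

Base counts: A=2, T=2, G=6, C=5 (length 15).
Tm = 2·(2+2) + 4·(6+5) = 2·4 + 4·11 = 8 + 44 = 52°C.

52°C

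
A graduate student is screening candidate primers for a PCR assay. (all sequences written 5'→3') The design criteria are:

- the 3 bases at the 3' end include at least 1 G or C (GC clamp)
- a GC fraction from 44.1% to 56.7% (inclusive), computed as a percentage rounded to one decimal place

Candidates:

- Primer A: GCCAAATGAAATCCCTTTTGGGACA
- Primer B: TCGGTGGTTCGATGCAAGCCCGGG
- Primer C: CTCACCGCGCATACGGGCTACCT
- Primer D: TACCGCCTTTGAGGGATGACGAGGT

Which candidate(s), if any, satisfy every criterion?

Primer A (25 nt, A=8 T=6 G=5 C=6): 3' end ACA has 1 G/C ✓; GC 11/25 = 44.0%, outside 44.1–56.7% ✗ — fails.
Primer B (24 nt, A=3 T=5 G=10 C=6): 3' end GGG has 3 G/C ✓; GC 16/24 = 66.7%, outside 44.1–56.7% ✗ — fails.
Primer C (23 nt, A=4 T=4 G=5 C=10): 3' end CCT has 2 G/C ✓; GC 15/23 = 65.2%, outside 44.1–56.7% ✗ — fails.
Primer D (25 nt, A=5 T=6 G=9 C=5): 3' end GGT has 2 G/C ✓; GC 14/25 = 56.0% ✓ — passes.

Primer D only.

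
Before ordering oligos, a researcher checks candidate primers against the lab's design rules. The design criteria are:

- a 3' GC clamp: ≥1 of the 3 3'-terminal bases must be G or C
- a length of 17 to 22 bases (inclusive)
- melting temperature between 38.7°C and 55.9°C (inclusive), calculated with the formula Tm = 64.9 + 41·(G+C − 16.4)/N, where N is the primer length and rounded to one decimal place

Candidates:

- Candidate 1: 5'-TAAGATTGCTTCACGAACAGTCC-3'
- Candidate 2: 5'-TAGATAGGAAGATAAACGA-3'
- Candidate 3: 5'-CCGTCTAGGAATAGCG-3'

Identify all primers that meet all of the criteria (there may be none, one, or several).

Candidate 1 (23 nt, A=7 T=6 G=4 C=6): 3' end TCC has 2 G/C ✓; length 23, outside 17–22 ✗; Tm = 64.9 + 41·(10 − 16.4)/23 = 53.5°C ✓ — fails.
Candidate 2 (19 nt, A=10 T=3 G=5 C=1): 3' end CGA has 2 G/C ✓; length 19 ✓; Tm = 64.9 + 41·(6 − 16.4)/19 = 42.5°C ✓ — passes.
Candidate 3 (16 nt, A=4 T=3 G=5 C=4): 3' end GCG has 3 G/C ✓; length 16, outside 17–22 ✗; Tm = 64.9 + 41·(9 − 16.4)/16 = 45.9°C ✓ — fails.

Candidate 2 only.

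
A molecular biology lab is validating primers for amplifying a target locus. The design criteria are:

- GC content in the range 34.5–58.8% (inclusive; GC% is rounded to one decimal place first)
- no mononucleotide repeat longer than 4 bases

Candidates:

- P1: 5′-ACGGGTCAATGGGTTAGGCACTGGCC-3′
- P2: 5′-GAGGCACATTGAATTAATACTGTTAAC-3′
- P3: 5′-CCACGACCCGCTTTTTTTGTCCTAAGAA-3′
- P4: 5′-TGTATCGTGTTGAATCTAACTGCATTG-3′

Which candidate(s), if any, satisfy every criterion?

P4 only.

P1 (26 nt, A=5 T=5 G=10 C=6): GC 16/26 = 61.5%, outside 34.5–58.8% ✗; longest run = 3 ✓ — fails.
P2 (27 nt, A=10 T=8 G=5 C=4): GC 9/27 = 33.3%, outside 34.5–58.8% ✗; longest run = 2 ✓ — fails.
P3 (28 nt, A=6 T=9 G=4 C=9): GC 13/28 = 46.4% ✓; longest run = 7, exceeds 4 ✗ — fails.
P4 (27 nt, A=6 T=11 G=6 C=4): GC 10/27 = 37.0% ✓; longest run = 2 ✓ — passes.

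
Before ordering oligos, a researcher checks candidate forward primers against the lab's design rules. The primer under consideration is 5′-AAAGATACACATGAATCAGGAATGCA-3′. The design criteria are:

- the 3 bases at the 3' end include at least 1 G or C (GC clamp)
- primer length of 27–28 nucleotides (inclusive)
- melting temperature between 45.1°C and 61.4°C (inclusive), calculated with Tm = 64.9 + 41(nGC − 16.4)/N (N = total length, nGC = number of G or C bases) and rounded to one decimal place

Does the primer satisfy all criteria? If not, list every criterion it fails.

Base counts: A=13, T=4, G=5, C=4 (length 26).
GC clamp: 3' end GCA has 2 G/C ✓
length: length 26, outside 27–28 ✗
Tm: Tm = 64.9 + 41·(9 − 16.4)/26 = 53.2°C ✓

Fails: length.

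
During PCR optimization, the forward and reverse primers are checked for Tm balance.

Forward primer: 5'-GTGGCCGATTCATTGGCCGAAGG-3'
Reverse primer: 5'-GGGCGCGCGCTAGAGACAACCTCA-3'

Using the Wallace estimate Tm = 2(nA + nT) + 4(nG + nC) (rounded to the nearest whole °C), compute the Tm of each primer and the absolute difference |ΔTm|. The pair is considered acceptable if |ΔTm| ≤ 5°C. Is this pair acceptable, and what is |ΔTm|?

Forward: A=4 T=5 G=9 C=5 → Tm = 2·9 + 4·14 = 74°C.
Reverse: A=6 T=2 G=8 C=8 → Tm = 2·8 + 4·16 = 80°C.
|ΔTm| = |74 − 80| = 6°C, > 5°C.

|ΔTm| = 6°C; the pair is not acceptable.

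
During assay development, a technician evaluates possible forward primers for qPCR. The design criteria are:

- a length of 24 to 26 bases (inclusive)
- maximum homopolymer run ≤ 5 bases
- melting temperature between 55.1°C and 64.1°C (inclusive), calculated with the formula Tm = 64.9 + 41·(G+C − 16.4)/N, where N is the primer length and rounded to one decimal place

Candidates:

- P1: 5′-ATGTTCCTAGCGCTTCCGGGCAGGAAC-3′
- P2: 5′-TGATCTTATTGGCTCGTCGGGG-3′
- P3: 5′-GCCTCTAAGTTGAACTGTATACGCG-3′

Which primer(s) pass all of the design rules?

P3 only.

P1 (27 nt, A=5 T=6 G=8 C=8): length 27, outside 24–26 ✗; longest run = 3 ✓; Tm = 64.9 + 41·(16 − 16.4)/27 = 64.3°C, outside 55.1–64.1°C ✗ — fails.
P2 (22 nt, A=2 T=8 G=8 C=4): length 22, outside 24–26 ✗; longest run = 4 ✓; Tm = 64.9 + 41·(12 − 16.4)/22 = 56.7°C ✓ — fails.
P3 (25 nt, A=6 T=7 G=6 C=6): length 25 ✓; longest run = 2 ✓; Tm = 64.9 + 41·(12 − 16.4)/25 = 57.7°C ✓ — passes.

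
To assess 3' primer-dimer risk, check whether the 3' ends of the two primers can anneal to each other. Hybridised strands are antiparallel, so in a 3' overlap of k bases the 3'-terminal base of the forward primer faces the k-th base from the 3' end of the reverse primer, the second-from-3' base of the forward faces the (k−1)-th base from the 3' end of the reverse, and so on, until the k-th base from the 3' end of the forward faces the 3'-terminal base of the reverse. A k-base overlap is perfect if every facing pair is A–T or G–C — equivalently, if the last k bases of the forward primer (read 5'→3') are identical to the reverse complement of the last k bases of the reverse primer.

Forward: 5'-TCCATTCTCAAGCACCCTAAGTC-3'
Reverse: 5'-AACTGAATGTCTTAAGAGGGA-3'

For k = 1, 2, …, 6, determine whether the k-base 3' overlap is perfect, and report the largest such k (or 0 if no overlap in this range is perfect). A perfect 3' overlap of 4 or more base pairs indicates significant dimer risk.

Longest perfect overlap: 2 complementary base pairs; below the dimer-risk threshold (threshold 4).

Last 6 bases (5'→3') — forward …TAAGTC, reverse …GAGGGA.
Reverse complement of the reverse primer's last 6 bases: TCCCTC; its first k bases are the reverse complement of the reverse primer's last k bases, so a perfect k-base overlap needs the forward primer's last k bases to equal them.
Comparing (forward last k vs required): k=1: C vs T ✗; k=2: TC vs TC ✓; k=3: GTC vs TCC ✗; k=4: AGTC vs TCCC ✗; k=5: AAGTC vs TCCCT ✗; k=6: TAAGTC vs TCCCTC ✗.
Only k = 2 is perfect, so the longest perfect 3' overlap is 2.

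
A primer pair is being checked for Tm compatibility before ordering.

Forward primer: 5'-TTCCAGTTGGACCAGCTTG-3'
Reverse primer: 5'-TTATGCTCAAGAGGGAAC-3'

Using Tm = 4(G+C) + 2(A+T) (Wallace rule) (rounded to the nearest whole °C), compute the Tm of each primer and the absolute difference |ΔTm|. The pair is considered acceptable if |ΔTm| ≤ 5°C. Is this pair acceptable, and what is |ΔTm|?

|ΔTm| = 6°C; the pair is not acceptable.

Forward: A=3 T=6 G=5 C=5 → Tm = 2·9 + 4·10 = 58°C.
Reverse: A=6 T=4 G=5 C=3 → Tm = 2·10 + 4·8 = 52°C.
|ΔTm| = |58 − 52| = 6°C, > 5°C.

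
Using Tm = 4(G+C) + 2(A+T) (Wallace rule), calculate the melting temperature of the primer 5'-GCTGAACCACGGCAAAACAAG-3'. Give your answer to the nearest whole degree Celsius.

64°C

Base counts: A=9, T=1, G=5, C=6 (length 21).
Tm = 2·(9+1) + 4·(5+6) = 2·10 + 4·11 = 20 + 44 = 64°C.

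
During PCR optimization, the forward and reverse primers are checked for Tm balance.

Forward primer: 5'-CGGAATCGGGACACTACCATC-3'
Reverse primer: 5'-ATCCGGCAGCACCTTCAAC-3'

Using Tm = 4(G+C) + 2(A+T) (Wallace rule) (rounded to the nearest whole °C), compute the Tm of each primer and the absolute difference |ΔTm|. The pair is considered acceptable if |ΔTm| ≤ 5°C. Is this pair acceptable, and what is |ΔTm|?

|ΔTm| = 6°C; the pair is not acceptable.

Forward: A=6 T=3 G=5 C=7 → Tm = 2·9 + 4·12 = 66°C.
Reverse: A=5 T=3 G=3 C=8 → Tm = 2·8 + 4·11 = 60°C.
|ΔTm| = |66 − 60| = 6°C, > 5°C.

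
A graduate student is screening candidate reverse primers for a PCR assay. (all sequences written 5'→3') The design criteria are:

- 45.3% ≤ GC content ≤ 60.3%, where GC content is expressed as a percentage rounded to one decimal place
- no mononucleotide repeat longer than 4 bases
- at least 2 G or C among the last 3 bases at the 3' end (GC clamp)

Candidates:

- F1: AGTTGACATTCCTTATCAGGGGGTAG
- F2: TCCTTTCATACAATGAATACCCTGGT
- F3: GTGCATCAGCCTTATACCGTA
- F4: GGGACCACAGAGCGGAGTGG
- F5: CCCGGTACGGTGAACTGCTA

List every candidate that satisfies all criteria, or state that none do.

None of the candidates satisfy all criteria.

F1 (26 nt, A=6 T=8 G=8 C=4): GC 12/26 = 46.2% ✓; longest run = 5, exceeds 4 ✗; 3' end TAG has 1 G/C, need ≥2 ✗ — fails.
F2 (26 nt, A=7 T=9 G=3 C=7): GC 10/26 = 38.5%, outside 45.3–60.3% ✗; longest run = 3 ✓; 3' end GGT has 2 G/C ✓ — fails.
F3 (21 nt, A=5 T=6 G=4 C=6): GC 10/21 = 47.6% ✓; longest run = 2 ✓; 3' end GTA has 1 G/C, need ≥2 ✗ — fails.
F4 (20 nt, A=5 T=1 G=10 C=4): GC 14/20 = 70.0%, outside 45.3–60.3% ✗; longest run = 3 ✓; 3' end TGG has 2 G/C ✓ — fails.
F5 (20 nt, A=4 T=4 G=6 C=6): GC 12/20 = 60.0% ✓; longest run = 3 ✓; 3' end CTA has 1 G/C, need ≥2 ✗ — fails.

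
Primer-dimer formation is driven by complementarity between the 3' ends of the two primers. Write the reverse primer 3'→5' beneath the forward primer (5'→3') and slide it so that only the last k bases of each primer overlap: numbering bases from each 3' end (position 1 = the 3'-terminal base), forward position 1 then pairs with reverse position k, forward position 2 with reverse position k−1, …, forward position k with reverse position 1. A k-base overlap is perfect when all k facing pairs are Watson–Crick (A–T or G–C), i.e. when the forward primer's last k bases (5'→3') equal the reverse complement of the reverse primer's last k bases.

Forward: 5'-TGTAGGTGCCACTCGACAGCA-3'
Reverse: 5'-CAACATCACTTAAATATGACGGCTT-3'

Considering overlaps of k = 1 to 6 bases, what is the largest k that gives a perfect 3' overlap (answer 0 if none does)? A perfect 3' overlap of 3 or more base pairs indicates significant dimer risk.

Last 6 bases (5'→3') — forward …ACAGCA, reverse …CGGCTT.
Reverse complement of the reverse primer's last 6 bases: AAGCCG; its first k bases are the reverse complement of the reverse primer's last k bases, so a perfect k-base overlap needs the forward primer's last k bases to equal them.
Comparing (forward last k vs required): k=1: A vs A ✓; k=2: CA vs AA ✗; k=3: GCA vs AAG ✗; k=4: AGCA vs AAGC ✗; k=5: CAGCA vs AAGCC ✗; k=6: ACAGCA vs AAGCCG ✗.
Only k = 1 is perfect, so the longest perfect 3' overlap is 1.

Longest perfect overlap: 1 complementary base pair; below the dimer-risk threshold (threshold 3).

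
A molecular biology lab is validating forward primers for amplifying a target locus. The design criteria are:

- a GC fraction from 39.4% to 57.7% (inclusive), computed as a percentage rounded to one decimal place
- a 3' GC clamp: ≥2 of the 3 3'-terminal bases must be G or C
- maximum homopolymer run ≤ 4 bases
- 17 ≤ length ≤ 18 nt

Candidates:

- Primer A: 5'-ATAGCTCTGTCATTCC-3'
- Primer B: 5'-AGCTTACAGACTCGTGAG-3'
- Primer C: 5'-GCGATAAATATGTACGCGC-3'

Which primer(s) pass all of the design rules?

Primer A (16 nt, A=3 T=6 G=2 C=5): GC 7/16 = 43.8% ✓; 3' end TCC has 2 G/C ✓; longest run = 2 ✓; length 16, outside 17–18 ✗ — fails.
Primer B (18 nt, A=5 T=4 G=5 C=4): GC 9/18 = 50.0% ✓; 3' end GAG has 2 G/C ✓; longest run = 2 ✓; length 18 ✓ — passes.
Primer C (19 nt, A=6 T=4 G=5 C=4): GC 9/19 = 47.4% ✓; 3' end CGC has 3 G/C ✓; longest run = 3 ✓; length 19, outside 17–18 ✗ — fails.

Primer B only.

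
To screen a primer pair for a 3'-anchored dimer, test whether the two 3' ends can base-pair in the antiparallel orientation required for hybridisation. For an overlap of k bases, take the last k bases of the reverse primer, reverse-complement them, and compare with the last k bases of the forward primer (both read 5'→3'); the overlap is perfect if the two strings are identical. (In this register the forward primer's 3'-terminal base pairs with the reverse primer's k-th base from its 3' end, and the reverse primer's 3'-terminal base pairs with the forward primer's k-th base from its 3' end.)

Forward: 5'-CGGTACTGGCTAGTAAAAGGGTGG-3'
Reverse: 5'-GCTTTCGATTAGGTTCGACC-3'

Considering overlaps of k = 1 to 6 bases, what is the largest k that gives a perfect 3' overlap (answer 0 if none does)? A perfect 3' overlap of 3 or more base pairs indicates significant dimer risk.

Longest perfect overlap: 2 complementary base pairs; below the dimer-risk threshold (threshold 3).

Last 6 bases (5'→3') — forward …GGGTGG, reverse …TCGACC.
Reverse complement of the reverse primer's last 6 bases: GGTCGA; its first k bases are the reverse complement of the reverse primer's last k bases, so a perfect k-base overlap needs the forward primer's last k bases to equal them.
Comparing (forward last k vs required): k=1: G vs G ✓; k=2: GG vs GG ✓; k=3: TGG vs GGT ✗; k=4: GTGG vs GGTC ✗; k=5: GGTGG vs GGTCG ✗; k=6: GGGTGG vs GGTCGA ✗.
Perfect overlaps at k = 1, 2; the largest is 2.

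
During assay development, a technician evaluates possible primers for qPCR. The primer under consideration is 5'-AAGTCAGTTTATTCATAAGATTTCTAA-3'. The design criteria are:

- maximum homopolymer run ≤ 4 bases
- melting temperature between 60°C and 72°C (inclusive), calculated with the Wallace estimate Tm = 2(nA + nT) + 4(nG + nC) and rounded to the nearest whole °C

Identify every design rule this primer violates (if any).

Meets all criteria.

Base counts: A=10, T=11, G=3, C=3 (length 27).
homopolymer run: longest run = 3 ✓
Tm: Tm = 2·21 + 4·6 = 66°C ✓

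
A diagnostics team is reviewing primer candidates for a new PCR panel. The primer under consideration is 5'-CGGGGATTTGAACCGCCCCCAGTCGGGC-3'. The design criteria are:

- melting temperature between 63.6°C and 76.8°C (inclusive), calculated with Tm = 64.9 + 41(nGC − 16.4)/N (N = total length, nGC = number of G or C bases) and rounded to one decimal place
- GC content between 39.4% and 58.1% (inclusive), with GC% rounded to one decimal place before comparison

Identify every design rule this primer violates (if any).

Fails: GC content.

Base counts: A=4, T=4, G=10, C=10 (length 28).
Tm: Tm = 64.9 + 41·(20 − 16.4)/28 = 70.2°C ✓
GC content: GC 20/28 = 71.4%, outside 39.4–58.1% ✗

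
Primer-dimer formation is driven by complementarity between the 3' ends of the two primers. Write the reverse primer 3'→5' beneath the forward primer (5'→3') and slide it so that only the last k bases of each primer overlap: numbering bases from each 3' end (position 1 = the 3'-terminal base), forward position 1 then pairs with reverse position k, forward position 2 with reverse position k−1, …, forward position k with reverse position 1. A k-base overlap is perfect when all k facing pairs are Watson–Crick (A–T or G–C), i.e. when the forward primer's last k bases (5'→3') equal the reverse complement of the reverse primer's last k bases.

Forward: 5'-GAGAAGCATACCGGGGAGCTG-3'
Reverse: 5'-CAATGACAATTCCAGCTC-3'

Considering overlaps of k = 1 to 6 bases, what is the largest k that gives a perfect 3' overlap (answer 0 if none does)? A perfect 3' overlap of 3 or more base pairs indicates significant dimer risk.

Last 6 bases (5'→3') — forward …GAGCTG, reverse …CAGCTC.
Reverse complement of the reverse primer's last 6 bases: GAGCTG; its first k bases are the reverse complement of the reverse primer's last k bases, so a perfect k-base overlap needs the forward primer's last k bases to equal them.
Comparing (forward last k vs required): k=1: G vs G ✓; k=2: TG vs GA ✗; k=3: CTG vs GAG ✗; k=4: GCTG vs GAGC ✗; k=5: AGCTG vs GAGCT ✗; k=6: GAGCTG vs GAGCTG ✓.
Perfect overlaps at k = 1, 6; the largest is 6.

Longest perfect overlap: 6 complementary base pairs; significant dimer risk (threshold 3).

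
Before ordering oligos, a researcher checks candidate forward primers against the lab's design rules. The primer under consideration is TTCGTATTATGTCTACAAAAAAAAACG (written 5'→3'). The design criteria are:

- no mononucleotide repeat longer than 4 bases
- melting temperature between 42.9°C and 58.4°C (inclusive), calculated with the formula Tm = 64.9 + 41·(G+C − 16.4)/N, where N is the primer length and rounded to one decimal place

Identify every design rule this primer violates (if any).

Fails: homopolymer run.

Base counts: A=12, T=8, G=3, C=4 (length 27).
homopolymer run: longest run = 9, exceeds 4 ✗
Tm: Tm = 64.9 + 41·(7 − 16.4)/27 = 50.6°C ✓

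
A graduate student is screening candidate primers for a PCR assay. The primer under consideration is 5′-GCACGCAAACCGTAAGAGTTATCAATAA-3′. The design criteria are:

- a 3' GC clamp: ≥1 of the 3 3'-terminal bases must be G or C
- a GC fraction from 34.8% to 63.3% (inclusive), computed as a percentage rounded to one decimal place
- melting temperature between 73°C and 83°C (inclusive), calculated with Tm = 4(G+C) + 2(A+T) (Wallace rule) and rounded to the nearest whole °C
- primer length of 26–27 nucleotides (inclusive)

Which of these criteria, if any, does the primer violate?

Base counts: A=12, T=5, G=5, C=6 (length 28).
GC clamp: 3' end TAA has 0 G/C, need ≥1 ✗
GC content: GC 11/28 = 39.3% ✓
Tm: Tm = 2·17 + 4·11 = 78°C ✓
length: length 28, outside 26–27 ✗

Fails: GC clamp, length.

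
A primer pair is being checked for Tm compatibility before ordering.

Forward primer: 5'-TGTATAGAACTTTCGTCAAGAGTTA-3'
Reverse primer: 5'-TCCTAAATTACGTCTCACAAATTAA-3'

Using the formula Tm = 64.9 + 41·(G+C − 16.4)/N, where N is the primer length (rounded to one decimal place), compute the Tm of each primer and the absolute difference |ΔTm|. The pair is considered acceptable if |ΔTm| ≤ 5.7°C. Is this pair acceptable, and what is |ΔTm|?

|ΔTm| = 1.6°C; the pair is acceptable.

Forward: G+C = 8, N = 25 → Tm = 64.9 + 41·(8 − 16.4)/25 = 51.1°C.
Reverse: G+C = 7, N = 25 → Tm = 64.9 + 41·(7 − 16.4)/25 = 49.5°C.
|ΔTm| = |51.1 − 49.5| = 1.6°C, ≤ 5.7°C.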